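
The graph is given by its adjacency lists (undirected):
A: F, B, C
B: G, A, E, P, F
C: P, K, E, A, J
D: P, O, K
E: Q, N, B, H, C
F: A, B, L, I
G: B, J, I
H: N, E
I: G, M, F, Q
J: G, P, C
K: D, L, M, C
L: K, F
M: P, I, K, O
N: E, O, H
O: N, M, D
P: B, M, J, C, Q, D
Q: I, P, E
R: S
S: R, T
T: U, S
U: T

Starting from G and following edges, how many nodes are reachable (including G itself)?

BFS from G visits: G, B, I, J, A, E, F, P, M, Q, C, H, N, L, D, K, O
Reachable nodes: 17 of 21 total.

17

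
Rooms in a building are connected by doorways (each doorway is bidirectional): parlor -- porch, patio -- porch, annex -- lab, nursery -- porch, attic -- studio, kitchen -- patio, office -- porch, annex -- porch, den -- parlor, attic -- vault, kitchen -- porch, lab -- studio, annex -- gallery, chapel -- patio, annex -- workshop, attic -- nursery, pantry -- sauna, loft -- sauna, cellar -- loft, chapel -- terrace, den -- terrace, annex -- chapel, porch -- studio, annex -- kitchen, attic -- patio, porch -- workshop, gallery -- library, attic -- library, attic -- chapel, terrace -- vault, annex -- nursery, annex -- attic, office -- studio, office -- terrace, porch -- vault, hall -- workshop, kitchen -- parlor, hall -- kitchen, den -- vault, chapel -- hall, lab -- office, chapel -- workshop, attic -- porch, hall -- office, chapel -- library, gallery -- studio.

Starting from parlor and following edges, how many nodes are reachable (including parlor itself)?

BFS from parlor visits: parlor, porch, kitchen, den, workshop, vault, studio, patio, office, nursery, attic, annex, hall, terrace, chapel, lab, gallery, library
Reachable nodes: 18 of 22 total.

18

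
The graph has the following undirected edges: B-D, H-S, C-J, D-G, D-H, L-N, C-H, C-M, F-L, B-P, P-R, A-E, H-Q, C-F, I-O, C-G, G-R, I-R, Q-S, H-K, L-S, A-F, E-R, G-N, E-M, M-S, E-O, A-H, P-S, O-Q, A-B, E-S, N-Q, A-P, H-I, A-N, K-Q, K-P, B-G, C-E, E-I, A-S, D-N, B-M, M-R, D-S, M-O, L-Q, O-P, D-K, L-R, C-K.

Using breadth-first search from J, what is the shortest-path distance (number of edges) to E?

2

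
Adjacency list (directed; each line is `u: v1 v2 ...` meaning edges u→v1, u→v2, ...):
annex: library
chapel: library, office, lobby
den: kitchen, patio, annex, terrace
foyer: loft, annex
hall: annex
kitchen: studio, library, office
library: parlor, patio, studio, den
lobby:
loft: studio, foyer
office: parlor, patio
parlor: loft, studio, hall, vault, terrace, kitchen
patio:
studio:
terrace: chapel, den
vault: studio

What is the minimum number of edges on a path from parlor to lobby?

Level 0: parlor
Level 1: hall, kitchen, loft, studio, terrace, vault
Level 2: annex, chapel, den, foyer, library, office
Level 3: lobby, patio
lobby first appears at level 3.

3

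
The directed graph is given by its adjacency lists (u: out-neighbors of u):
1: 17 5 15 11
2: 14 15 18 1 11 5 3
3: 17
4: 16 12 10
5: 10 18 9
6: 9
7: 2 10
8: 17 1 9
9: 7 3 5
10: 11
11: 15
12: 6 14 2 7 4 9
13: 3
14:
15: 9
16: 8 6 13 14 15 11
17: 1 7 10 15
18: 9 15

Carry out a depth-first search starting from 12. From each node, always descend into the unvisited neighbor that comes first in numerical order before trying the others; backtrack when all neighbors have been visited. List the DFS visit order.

Visit 12
12 → 2
2 → 1
1 → 5
5 → 9
9 → 3
3 → 17
17 → 7
7 → 10
10 → 11
11 → 15
5 → 18
2 → 14
12 → 4
4 → 16
16 → 6
16 → 8
16 → 13

12 → 2 → 1 → 5 → 9 → 3 → 17 → 7 → 10 → 11 → 15 → 18 → 14 → 4 → 16 → 6 → 8 → 13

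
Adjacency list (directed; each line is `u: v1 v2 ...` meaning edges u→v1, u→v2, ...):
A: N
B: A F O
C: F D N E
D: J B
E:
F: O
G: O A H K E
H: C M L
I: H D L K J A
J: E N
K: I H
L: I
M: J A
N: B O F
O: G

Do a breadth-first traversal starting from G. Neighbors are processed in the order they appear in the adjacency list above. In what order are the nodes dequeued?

G O A H K E N C M L I B F D J

Visit G; enqueue O, A, H, K, E → queue [O, A, H, K, E]
Visit O → queue [A, H, K, E]
Visit A; enqueue N → queue [H, K, E, N]
Visit H; enqueue C, M, L → queue [K, E, N, C, M, L]
Visit K; enqueue I → queue [E, N, C, M, L, I]
Visit E → queue [N, C, M, L, I]
Visit N; enqueue B, F → queue [C, M, L, I, B, F]
Visit C; enqueue D → queue [M, L, I, B, F, D]
Visit M; enqueue J → queue [L, I, B, F, D, J]
Visit L → queue [I, B, F, D, J]
Visit I → queue [B, F, D, J]
Visit B → queue [F, D, J]
Visit F → queue [D, J]
Visit D → queue [J]
Visit J → queue []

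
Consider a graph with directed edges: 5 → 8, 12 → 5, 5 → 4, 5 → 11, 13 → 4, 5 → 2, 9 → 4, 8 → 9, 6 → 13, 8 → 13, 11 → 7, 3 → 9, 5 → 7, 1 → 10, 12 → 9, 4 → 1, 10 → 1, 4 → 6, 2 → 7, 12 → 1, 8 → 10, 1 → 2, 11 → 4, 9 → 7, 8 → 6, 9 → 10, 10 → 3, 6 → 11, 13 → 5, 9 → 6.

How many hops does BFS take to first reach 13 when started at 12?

Level 0: 12
Level 1: 1, 5, 9
Level 2: 2, 4, 6, 7, 8, 10, 11
Level 3: 3, 13
13 first appears at level 3.

3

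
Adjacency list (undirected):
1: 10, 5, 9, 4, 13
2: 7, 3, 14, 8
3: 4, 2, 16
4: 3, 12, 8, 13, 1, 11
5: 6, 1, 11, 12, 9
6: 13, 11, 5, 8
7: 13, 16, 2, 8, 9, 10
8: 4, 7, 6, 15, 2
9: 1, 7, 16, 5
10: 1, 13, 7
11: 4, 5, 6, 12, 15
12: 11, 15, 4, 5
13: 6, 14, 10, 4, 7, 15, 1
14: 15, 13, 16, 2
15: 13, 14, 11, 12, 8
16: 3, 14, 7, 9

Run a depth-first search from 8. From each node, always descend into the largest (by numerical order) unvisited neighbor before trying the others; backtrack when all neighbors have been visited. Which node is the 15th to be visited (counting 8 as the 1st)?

Visit 8
8 → 15
15 → 14
14 → 16
16 → 9
9 → 7
7 → 13
13 → 10
10 → 1
1 → 5
5 → 12
12 → 11
11 → 6
11 → 4
4 → 3
3 → 2

Visit order: 8, 15, 14, 16, 9, 7, 13, 10, 1, 5, 12, 11, 6, 4, 3, 2

3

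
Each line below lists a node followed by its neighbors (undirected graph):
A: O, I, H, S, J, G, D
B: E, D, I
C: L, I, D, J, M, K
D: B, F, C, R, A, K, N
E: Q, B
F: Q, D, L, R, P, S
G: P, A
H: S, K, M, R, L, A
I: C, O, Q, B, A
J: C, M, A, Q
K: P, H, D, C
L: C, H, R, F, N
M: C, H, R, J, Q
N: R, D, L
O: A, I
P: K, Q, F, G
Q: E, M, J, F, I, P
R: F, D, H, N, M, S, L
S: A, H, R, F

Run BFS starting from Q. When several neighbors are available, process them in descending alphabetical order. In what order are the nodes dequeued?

Q P M J I F E K G R H C A O B S L D N

Visit Q; enqueue P, M, J, I, F, E → queue [P, M, J, I, F, E]
Visit P; enqueue K, G → queue [M, J, I, F, E, K, G]
Visit M; enqueue R, H, C → queue [J, I, F, E, K, G, R, H, C]
Visit J; enqueue A → queue [I, F, E, K, G, R, H, C, A]
Visit I; enqueue O, B → queue [F, E, K, G, R, H, C, A, O, B]
Visit F; enqueue S, L, D → queue [E, K, G, R, H, C, A, O, B, S, L, D]
Visit E → queue [K, G, R, H, C, A, O, B, S, L, D]
Visit K → queue [G, R, H, C, A, O, B, S, L, D]
Visit G → queue [R, H, C, A, O, B, S, L, D]
Visit R; enqueue N → queue [H, C, A, O, B, S, L, D, N]
Visit H → queue [C, A, O, B, S, L, D, N]
Visit C → queue [A, O, B, S, L, D, N]
Visit A → queue [O, B, S, L, D, N]
Visit O → queue [B, S, L, D, N]
Visit B → queue [S, L, D, N]
Visit S → queue [L, D, N]
Visit L → queue [D, N]
Visit D → queue [N]
Visit N → queue []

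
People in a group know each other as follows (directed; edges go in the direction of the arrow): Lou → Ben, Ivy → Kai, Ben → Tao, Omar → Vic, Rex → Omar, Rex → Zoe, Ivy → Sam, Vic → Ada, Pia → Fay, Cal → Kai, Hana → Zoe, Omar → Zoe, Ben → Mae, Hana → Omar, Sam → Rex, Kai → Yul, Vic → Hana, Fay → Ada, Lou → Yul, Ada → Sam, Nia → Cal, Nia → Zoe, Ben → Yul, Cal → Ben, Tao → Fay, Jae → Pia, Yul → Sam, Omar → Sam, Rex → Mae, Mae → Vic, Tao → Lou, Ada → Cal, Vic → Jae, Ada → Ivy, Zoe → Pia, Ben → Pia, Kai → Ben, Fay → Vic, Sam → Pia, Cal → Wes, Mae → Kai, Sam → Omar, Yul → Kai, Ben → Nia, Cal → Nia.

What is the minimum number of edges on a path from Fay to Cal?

Level 0: Fay
Level 1: Ada, Vic
Level 2: Cal, Hana, Ivy, Jae, Sam
Level 3: Ben, Kai, Nia, Omar, Pia, Rex, Wes, Zoe
Level 4: Mae, Tao, Yul
Level 5: Lou
Cal first appears at level 2.

2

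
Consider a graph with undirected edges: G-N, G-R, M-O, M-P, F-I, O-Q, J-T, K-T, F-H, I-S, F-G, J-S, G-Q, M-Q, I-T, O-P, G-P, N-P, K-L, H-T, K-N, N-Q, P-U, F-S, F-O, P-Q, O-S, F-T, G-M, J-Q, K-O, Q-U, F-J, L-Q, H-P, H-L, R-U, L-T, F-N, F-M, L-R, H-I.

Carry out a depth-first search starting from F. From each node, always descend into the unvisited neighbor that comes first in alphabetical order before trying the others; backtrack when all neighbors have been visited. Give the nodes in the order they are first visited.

F, G, M, O, K, L, H, I, S, J, Q, N, P, U, R, T

Visit F
F → G
G → M
M → O
O → K
K → L
L → H
H → I
I → S
S → J
J → Q
Q → N
N → P
P → U
U → R
J → T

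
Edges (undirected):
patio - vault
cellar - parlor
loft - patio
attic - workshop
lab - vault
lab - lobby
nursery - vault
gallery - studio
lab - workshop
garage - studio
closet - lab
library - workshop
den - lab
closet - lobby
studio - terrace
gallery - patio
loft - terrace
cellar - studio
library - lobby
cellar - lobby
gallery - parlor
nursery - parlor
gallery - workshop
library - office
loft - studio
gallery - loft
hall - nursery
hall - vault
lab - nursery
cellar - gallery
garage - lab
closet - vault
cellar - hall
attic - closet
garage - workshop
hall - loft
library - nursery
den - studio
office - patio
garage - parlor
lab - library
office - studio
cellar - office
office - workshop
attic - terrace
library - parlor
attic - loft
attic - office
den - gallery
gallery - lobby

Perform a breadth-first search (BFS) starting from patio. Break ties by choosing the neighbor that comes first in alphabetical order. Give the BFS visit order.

Visit patio; enqueue gallery, loft, office, vault → queue [gallery, loft, office, vault]
Visit gallery; enqueue cellar, den, lobby, parlor, studio, workshop → queue [loft, office, vault, cellar, den, lobby, parlor, studio, workshop]
Visit loft; enqueue attic, hall, terrace → queue [office, vault, cellar, den, lobby, parlor, studio, workshop, attic, hall, terrace]
Visit office; enqueue library → queue [vault, cellar, den, lobby, parlor, studio, workshop, attic, hall, terrace, library]
Visit vault; enqueue closet, lab, nursery → queue [cellar, den, lobby, parlor, studio, workshop, attic, hall, terrace, library, closet, lab, nursery]
Visit cellar → queue [den, lobby, parlor, studio, workshop, attic, hall, terrace, library, closet, lab, nursery]
Visit den → queue [lobby, parlor, studio, workshop, attic, hall, terrace, library, closet, lab, nursery]
Visit lobby → queue [parlor, studio, workshop, attic, hall, terrace, library, closet, lab, nursery]
Visit parlor; enqueue garage → queue [studio, workshop, attic, hall, terrace, library, closet, lab, nursery, garage]
Visit studio → queue [workshop, attic, hall, terrace, library, closet, lab, nursery, garage]
Visit workshop → queue [attic, hall, terrace, library, closet, lab, nursery, garage]
Visit attic → queue [hall, terrace, library, closet, lab, nursery, garage]
Visit hall → queue [terrace, library, closet, lab, nursery, garage]
Visit terrace → queue [library, closet, lab, nursery, garage]
Visit library → queue [closet, lab, nursery, garage]
Visit closet → queue [lab, nursery, garage]
Visit lab → queue [nursery, garage]
Visit nursery → queue [garage]
Visit garage → queue []

patio → gallery → loft → office → vault → cellar → den → lobby → parlor → studio → workshop → attic → hall → terrace → library → closet → lab → nursery → garage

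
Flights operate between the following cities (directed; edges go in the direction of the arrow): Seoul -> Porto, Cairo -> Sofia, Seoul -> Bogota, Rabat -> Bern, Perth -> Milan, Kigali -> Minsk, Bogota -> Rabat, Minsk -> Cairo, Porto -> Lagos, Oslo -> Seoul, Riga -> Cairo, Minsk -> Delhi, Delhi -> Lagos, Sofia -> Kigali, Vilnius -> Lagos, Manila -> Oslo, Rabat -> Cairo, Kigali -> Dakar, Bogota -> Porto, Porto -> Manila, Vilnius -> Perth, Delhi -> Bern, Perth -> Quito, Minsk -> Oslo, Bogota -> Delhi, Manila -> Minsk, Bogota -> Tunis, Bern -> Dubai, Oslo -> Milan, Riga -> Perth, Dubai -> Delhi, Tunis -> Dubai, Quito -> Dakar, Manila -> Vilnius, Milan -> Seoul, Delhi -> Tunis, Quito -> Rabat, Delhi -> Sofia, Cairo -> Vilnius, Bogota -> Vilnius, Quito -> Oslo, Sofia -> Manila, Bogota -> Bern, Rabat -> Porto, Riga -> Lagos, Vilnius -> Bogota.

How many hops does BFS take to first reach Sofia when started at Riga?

2

Level 0: Riga
Level 1: Cairo, Lagos, Perth
Level 2: Milan, Quito, Sofia, Vilnius
Level 3: Bogota, Dakar, Kigali, Manila, Oslo, Rabat, Seoul
Level 4: Bern, Delhi, Minsk, Porto, Tunis
Level 5: Dubai
Sofia first appears at level 2.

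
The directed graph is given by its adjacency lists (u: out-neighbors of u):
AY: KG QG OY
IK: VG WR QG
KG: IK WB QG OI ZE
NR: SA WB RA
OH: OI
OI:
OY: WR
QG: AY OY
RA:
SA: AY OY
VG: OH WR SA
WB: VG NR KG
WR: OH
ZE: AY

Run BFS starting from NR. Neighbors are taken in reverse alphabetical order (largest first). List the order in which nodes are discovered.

NR, WB, SA, RA, VG, KG, OY, AY, WR, OH, ZE, QG, OI, IK

Visit NR; enqueue WB, SA, RA → queue [WB, SA, RA]
Visit WB; enqueue VG, KG → queue [SA, RA, VG, KG]
Visit SA; enqueue OY, AY → queue [RA, VG, KG, OY, AY]
Visit RA → queue [VG, KG, OY, AY]
Visit VG; enqueue WR, OH → queue [KG, OY, AY, WR, OH]
Visit KG; enqueue ZE, QG, OI, IK → queue [OY, AY, WR, OH, ZE, QG, OI, IK]
Visit OY → queue [AY, WR, OH, ZE, QG, OI, IK]
Visit AY → queue [WR, OH, ZE, QG, OI, IK]
Visit WR → queue [OH, ZE, QG, OI, IK]
Visit OH → queue [ZE, QG, OI, IK]
Visit ZE → queue [QG, OI, IK]
Visit QG → queue [OI, IK]
Visit OI → queue [IK]
Visit IK → queue []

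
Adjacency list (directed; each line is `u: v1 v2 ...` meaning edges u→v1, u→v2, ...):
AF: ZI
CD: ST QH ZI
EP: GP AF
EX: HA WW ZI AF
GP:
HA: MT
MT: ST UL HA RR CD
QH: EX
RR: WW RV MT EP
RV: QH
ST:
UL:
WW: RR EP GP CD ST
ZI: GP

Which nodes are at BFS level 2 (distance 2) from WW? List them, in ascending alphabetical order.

AF, MT, QH, RV, ZI

Level 0: WW
Level 1: CD, EP, GP, RR, ST
Level 2: AF, MT, QH, RV, ZI
Level 3: EX, HA, UL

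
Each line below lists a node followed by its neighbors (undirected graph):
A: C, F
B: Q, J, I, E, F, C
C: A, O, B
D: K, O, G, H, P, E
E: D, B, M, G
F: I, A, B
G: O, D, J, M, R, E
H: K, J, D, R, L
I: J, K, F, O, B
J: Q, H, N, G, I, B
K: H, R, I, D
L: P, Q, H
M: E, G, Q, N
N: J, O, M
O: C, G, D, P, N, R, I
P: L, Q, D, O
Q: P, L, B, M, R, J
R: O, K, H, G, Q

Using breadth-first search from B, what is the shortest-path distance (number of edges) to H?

2

Level 0: B
Level 1: C, E, F, I, J, Q
Level 2: A, D, G, H, K, L, M, N, O, P, R
H first appears at level 2.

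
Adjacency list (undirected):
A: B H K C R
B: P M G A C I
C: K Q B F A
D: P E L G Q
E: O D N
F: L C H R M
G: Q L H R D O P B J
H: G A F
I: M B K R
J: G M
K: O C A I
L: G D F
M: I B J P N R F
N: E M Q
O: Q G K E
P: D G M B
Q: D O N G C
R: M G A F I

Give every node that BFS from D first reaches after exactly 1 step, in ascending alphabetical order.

Level 0: D
Level 1: E, G, L, P, Q
Level 2: B, C, F, H, J, M, N, O, R
Level 3: A, I, K

E, G, L, P, Q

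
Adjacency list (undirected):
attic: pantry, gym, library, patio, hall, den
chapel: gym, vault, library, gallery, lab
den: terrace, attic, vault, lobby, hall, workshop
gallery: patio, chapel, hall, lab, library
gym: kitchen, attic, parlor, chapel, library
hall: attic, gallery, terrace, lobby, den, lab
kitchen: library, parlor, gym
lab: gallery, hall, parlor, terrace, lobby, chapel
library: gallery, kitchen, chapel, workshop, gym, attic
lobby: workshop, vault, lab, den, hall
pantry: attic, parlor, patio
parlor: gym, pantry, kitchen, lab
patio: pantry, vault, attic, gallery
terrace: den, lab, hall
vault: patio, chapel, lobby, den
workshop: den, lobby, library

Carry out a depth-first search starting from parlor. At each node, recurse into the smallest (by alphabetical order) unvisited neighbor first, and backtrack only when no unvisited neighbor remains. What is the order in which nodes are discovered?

parlor, gym, attic, den, hall, gallery, chapel, lab, lobby, vault, patio, pantry, workshop, library, kitchen, terrace

Visit parlor
parlor → gym
gym → attic
attic → den
den → hall
hall → gallery
gallery → chapel
chapel → lab
lab → lobby
lobby → vault
vault → patio
patio → pantry
lobby → workshop
workshop → library
library → kitchen
lab → terrace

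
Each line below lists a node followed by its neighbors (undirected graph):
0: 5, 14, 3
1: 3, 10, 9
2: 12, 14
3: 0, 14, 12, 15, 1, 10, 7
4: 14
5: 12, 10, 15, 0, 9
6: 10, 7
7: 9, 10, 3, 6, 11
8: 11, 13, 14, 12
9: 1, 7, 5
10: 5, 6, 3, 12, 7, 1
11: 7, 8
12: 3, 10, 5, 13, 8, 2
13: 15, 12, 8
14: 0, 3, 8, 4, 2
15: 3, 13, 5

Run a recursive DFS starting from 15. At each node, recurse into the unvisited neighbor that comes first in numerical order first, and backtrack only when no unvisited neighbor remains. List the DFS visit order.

15, 3, 0, 5, 9, 1, 10, 6, 7, 11, 8, 12, 2, 14, 4, 13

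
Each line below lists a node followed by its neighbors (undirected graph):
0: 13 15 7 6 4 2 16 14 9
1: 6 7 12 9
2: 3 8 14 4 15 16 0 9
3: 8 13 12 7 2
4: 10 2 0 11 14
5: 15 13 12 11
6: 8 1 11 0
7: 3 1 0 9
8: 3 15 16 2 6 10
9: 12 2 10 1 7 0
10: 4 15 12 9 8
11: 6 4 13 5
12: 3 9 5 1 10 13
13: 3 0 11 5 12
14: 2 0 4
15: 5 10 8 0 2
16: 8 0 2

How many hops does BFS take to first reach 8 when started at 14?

Level 0: 14
Level 1: 0, 2, 4
Level 2: 3, 6, 7, 8, 9, 10, 11, 13, 15, 16
Level 3: 1, 5, 12
8 first appears at level 2.

2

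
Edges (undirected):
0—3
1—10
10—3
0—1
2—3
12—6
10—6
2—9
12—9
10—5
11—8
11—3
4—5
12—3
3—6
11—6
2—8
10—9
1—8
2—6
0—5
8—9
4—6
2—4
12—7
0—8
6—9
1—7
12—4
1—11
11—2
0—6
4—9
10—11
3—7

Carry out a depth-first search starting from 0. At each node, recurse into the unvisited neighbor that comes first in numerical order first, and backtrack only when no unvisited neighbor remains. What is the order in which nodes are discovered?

Visit 0
0 → 1
1 → 7
7 → 3
3 → 2
2 → 4
4 → 5
5 → 10
10 → 6
6 → 9
9 → 8
8 → 11
9 → 12

0 -> 1 -> 7 -> 3 -> 2 -> 4 -> 5 -> 10 -> 6 -> 9 -> 8 -> 11 -> 12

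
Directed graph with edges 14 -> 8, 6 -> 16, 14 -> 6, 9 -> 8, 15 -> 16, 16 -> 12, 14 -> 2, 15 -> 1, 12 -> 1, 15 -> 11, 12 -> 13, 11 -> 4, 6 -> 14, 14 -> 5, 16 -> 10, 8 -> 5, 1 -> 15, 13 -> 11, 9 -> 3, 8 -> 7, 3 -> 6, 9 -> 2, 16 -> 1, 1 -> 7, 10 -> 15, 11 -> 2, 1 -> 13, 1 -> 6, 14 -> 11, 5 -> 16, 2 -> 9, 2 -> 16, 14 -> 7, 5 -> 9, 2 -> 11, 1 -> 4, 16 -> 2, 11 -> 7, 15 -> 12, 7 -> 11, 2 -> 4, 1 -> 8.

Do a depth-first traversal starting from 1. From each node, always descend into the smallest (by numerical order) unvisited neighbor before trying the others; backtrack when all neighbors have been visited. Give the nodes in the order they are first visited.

1, 4, 6, 14, 2, 9, 3, 8, 5, 16, 10, 15, 11, 7, 12, 13

Visit 1
1 → 4
1 → 6
6 → 14
14 → 2
2 → 9
9 → 3
9 → 8
8 → 5
5 → 16
16 → 10
10 → 15
15 → 11
11 → 7
15 → 12
12 → 13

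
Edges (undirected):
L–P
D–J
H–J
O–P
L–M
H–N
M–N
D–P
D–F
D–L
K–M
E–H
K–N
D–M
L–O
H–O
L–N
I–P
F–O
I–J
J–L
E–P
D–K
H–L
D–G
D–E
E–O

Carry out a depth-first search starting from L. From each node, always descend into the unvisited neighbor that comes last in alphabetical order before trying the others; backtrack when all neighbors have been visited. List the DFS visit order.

Visit L
L → P
P → O
O → H
H → N
N → M
M → K
K → D
D → J
J → I
D → G
D → F
D → E

L P O H N M K D J I G F E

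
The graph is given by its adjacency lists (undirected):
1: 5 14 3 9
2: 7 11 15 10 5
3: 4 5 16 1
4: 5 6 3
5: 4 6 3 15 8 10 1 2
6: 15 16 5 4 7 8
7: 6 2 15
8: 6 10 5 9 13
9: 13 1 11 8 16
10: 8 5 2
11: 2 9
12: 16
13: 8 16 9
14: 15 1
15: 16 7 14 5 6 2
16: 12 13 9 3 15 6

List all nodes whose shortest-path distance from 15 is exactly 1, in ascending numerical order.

2, 5, 6, 7, 14, 16

Level 0: 15
Level 1: 2, 5, 6, 7, 14, 16
Level 2: 1, 3, 4, 8, 9, 10, 11, 12, 13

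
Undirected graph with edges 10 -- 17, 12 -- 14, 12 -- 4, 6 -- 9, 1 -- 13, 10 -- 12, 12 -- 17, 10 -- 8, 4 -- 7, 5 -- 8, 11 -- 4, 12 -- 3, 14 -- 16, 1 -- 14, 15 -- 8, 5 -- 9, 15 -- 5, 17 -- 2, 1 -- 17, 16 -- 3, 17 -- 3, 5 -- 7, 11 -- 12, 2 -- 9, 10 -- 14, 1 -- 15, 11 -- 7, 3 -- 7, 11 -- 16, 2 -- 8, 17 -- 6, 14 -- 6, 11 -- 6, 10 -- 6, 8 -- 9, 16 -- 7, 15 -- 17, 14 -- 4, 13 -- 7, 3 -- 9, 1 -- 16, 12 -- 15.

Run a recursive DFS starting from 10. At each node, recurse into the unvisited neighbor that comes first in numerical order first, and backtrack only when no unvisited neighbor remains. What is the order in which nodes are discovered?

10 6 9 2 8 5 7 3 12 4 11 16 1 13 14 15 17

Visit 10
10 → 6
6 → 9
9 → 2
2 → 8
8 → 5
5 → 7
7 → 3
3 → 12
12 → 4
4 → 11
11 → 16
16 → 1
1 → 13
1 → 14
1 → 15
15 → 17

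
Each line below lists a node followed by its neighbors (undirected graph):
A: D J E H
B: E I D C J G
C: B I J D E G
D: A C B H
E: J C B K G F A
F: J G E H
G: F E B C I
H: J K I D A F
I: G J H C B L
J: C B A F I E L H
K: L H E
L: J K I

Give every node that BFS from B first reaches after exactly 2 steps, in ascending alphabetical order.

A, F, H, K, L

Level 0: B
Level 1: C, D, E, G, I, J
Level 2: A, F, H, K, L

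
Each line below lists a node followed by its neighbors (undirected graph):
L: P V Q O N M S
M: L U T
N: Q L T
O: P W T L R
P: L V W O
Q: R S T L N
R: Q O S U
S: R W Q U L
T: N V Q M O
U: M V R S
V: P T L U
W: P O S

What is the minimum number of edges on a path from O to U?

2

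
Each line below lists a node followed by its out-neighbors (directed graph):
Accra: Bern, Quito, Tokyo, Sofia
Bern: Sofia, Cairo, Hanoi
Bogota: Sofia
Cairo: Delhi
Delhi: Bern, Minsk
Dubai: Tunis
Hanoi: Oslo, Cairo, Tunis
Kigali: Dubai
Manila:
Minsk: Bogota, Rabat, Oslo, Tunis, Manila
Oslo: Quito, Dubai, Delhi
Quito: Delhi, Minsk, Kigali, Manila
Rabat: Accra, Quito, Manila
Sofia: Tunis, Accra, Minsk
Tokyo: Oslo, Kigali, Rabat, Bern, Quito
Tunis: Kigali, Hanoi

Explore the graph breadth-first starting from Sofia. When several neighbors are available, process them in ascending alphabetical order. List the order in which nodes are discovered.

Visit Sofia; enqueue Accra, Minsk, Tunis → queue [Accra, Minsk, Tunis]
Visit Accra; enqueue Bern, Quito, Tokyo → queue [Minsk, Tunis, Bern, Quito, Tokyo]
Visit Minsk; enqueue Bogota, Manila, Oslo, Rabat → queue [Tunis, Bern, Quito, Tokyo, Bogota, Manila, Oslo, Rabat]
Visit Tunis; enqueue Hanoi, Kigali → queue [Bern, Quito, Tokyo, Bogota, Manila, Oslo, Rabat, Hanoi, Kigali]
Visit Bern; enqueue Cairo → queue [Quito, Tokyo, Bogota, Manila, Oslo, Rabat, Hanoi, Kigali, Cairo]
Visit Quito; enqueue Delhi → queue [Tokyo, Bogota, Manila, Oslo, Rabat, Hanoi, Kigali, Cairo, Delhi]
Visit Tokyo → queue [Bogota, Manila, Oslo, Rabat, Hanoi, Kigali, Cairo, Delhi]
Visit Bogota → queue [Manila, Oslo, Rabat, Hanoi, Kigali, Cairo, Delhi]
Visit Manila → queue [Oslo, Rabat, Hanoi, Kigali, Cairo, Delhi]
Visit Oslo; enqueue Dubai → queue [Rabat, Hanoi, Kigali, Cairo, Delhi, Dubai]
Visit Rabat → queue [Hanoi, Kigali, Cairo, Delhi, Dubai]
Visit Hanoi → queue [Kigali, Cairo, Delhi, Dubai]
Visit Kigali → queue [Cairo, Delhi, Dubai]
Visit Cairo → queue [Delhi, Dubai]
Visit Delhi → queue [Dubai]
Visit Dubai → queue []

Sofia Accra Minsk Tunis Bern Quito Tokyo Bogota Manila Oslo Rabat Hanoi Kigali Cairo Delhi Dubai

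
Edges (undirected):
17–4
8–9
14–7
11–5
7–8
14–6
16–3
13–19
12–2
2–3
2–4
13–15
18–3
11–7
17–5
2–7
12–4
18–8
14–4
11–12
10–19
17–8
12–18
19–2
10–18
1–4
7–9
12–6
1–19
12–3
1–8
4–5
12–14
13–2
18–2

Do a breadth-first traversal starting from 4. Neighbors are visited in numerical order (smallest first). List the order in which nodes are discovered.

4, 1, 2, 5, 12, 14, 17, 8, 19, 3, 7, 13, 18, 11, 6, 9, 10, 16, 15

Visit 4; enqueue 1, 2, 5, 12, 14, 17 → queue [1, 2, 5, 12, 14, 17]
Visit 1; enqueue 8, 19 → queue [2, 5, 12, 14, 17, 8, 19]
Visit 2; enqueue 3, 7, 13, 18 → queue [5, 12, 14, 17, 8, 19, 3, 7, 13, 18]
Visit 5; enqueue 11 → queue [12, 14, 17, 8, 19, 3, 7, 13, 18, 11]
Visit 12; enqueue 6 → queue [14, 17, 8, 19, 3, 7, 13, 18, 11, 6]
Visit 14 → queue [17, 8, 19, 3, 7, 13, 18, 11, 6]
Visit 17 → queue [8, 19, 3, 7, 13, 18, 11, 6]
Visit 8; enqueue 9 → queue [19, 3, 7, 13, 18, 11, 6, 9]
Visit 19; enqueue 10 → queue [3, 7, 13, 18, 11, 6, 9, 10]
Visit 3; enqueue 16 → queue [7, 13, 18, 11, 6, 9, 10, 16]
Visit 7 → queue [13, 18, 11, 6, 9, 10, 16]
Visit 13; enqueue 15 → queue [18, 11, 6, 9, 10, 16, 15]
Visit 18 → queue [11, 6, 9, 10, 16, 15]
Visit 11 → queue [6, 9, 10, 16, 15]
Visit 6 → queue [9, 10, 16, 15]
Visit 9 → queue [10, 16, 15]
Visit 10 → queue [16, 15]
Visit 16 → queue [15]
Visit 15 → queue []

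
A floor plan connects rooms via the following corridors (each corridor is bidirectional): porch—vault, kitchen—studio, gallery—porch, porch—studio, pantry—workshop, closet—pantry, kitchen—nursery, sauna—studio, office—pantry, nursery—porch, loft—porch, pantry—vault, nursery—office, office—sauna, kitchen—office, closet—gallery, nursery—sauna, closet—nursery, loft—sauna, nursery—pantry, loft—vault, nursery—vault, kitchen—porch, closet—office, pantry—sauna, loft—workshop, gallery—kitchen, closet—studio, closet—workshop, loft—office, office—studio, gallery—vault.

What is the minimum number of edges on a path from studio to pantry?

2

Level 0: studio
Level 1: closet, kitchen, office, porch, sauna
Level 2: gallery, loft, nursery, pantry, vault, workshop
pantry first appears at level 2.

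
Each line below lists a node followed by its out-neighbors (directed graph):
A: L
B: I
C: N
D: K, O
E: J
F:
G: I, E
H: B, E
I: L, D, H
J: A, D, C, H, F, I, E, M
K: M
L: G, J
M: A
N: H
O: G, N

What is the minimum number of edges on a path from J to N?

2

Level 0: J
Level 1: A, C, D, E, F, H, I, M
Level 2: B, K, L, N, O
Level 3: G
N first appears at level 2.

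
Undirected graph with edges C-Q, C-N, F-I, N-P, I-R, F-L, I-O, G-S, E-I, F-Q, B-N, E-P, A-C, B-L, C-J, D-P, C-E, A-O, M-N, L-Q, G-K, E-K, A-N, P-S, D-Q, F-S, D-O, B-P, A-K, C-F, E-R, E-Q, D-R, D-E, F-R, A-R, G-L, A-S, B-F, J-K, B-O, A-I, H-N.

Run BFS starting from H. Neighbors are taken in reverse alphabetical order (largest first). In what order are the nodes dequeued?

Visit H; enqueue N → queue [N]
Visit N; enqueue P, M, C, B, A → queue [P, M, C, B, A]
Visit P; enqueue S, E, D → queue [M, C, B, A, S, E, D]
Visit M → queue [C, B, A, S, E, D]
Visit C; enqueue Q, J, F → queue [B, A, S, E, D, Q, J, F]
Visit B; enqueue O, L → queue [A, S, E, D, Q, J, F, O, L]
Visit A; enqueue R, K, I → queue [S, E, D, Q, J, F, O, L, R, K, I]
Visit S; enqueue G → queue [E, D, Q, J, F, O, L, R, K, I, G]
Visit E → queue [D, Q, J, F, O, L, R, K, I, G]
Visit D → queue [Q, J, F, O, L, R, K, I, G]
Visit Q → queue [J, F, O, L, R, K, I, G]
Visit J → queue [F, O, L, R, K, I, G]
Visit F → queue [O, L, R, K, I, G]
Visit O → queue [L, R, K, I, G]
Visit L → queue [R, K, I, G]
Visit R → queue [K, I, G]
Visit K → queue [I, G]
Visit I → queue [G]
Visit G → queue []

H N P M C B A S E D Q J F O L R K I G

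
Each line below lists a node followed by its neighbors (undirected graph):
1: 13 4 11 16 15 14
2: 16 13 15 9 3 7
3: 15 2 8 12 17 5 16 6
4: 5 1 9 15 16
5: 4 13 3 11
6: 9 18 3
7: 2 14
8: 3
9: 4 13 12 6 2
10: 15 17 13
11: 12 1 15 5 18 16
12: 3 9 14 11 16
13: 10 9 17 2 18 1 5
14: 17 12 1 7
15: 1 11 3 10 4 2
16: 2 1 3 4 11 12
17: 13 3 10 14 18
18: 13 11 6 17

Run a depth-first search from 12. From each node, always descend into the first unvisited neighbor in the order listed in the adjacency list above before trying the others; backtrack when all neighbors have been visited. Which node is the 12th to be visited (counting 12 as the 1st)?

4

Visit 12
12 → 3
3 → 15
15 → 1
1 → 13
13 → 10
10 → 17
17 → 14
14 → 7
7 → 2
2 → 16
16 → 4
4 → 5
5 → 11
11 → 18
18 → 6
6 → 9
3 → 8

Visit order: 12, 3, 15, 1, 13, 10, 17, 14, 7, 2, 16, 4, 5, 11, 18, 6, 9, 8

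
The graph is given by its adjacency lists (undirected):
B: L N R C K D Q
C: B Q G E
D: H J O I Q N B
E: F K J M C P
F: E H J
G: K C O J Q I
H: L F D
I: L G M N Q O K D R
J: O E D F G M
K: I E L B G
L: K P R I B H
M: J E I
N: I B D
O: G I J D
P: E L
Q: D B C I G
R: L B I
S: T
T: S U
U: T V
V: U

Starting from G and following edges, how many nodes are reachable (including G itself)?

BFS from G visits: G, Q, O, K, J, I, C, D, B, L, E, M, F, R, N, H, P
Reachable nodes: 17 of 21 total.

17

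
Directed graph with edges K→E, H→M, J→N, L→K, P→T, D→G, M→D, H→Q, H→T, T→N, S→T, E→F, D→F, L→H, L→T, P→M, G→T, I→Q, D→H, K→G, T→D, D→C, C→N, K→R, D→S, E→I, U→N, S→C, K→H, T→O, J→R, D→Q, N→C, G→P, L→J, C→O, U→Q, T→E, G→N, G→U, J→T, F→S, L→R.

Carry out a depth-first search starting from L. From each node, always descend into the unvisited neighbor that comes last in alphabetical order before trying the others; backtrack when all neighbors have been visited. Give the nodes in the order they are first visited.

L, T, O, N, C, E, I, Q, F, S, D, H, M, G, U, P, R, K, J

Visit L
L → T
T → O
T → N
N → C
T → E
E → I
I → Q
E → F
F → S
T → D
D → H
H → M
D → G
G → U
G → P
L → R
L → K
L → J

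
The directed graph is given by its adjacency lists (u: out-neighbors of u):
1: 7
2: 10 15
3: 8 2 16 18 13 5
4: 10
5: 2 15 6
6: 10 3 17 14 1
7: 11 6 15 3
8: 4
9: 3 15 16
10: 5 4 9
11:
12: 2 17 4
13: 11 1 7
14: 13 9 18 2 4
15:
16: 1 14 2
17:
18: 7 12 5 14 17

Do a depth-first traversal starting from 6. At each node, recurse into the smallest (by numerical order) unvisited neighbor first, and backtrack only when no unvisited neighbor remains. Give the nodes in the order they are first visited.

Visit 6
6 → 1
1 → 7
7 → 3
3 → 2
2 → 10
10 → 4
10 → 5
5 → 15
10 → 9
9 → 16
16 → 14
14 → 13
13 → 11
14 → 18
18 → 12
12 → 17
3 → 8

6 1 7 3 2 10 4 5 15 9 16 14 13 11 18 12 17 8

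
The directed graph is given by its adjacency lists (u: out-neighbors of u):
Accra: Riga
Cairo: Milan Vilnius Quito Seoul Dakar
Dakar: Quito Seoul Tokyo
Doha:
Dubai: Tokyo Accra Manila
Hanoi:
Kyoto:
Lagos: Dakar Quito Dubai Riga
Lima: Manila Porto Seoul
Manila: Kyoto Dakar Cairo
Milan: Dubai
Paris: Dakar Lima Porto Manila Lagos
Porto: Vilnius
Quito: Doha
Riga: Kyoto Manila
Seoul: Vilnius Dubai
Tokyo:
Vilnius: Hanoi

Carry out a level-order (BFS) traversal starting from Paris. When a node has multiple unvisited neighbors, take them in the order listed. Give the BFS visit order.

Paris → Dakar → Lima → Porto → Manila → Lagos → Quito → Seoul → Tokyo → Vilnius → Kyoto → Cairo → Dubai → Riga → Doha → Hanoi → Milan → Accra

Visit Paris; enqueue Dakar, Lima, Porto, Manila, Lagos → queue [Dakar, Lima, Porto, Manila, Lagos]
Visit Dakar; enqueue Quito, Seoul, Tokyo → queue [Lima, Porto, Manila, Lagos, Quito, Seoul, Tokyo]
Visit Lima → queue [Porto, Manila, Lagos, Quito, Seoul, Tokyo]
Visit Porto; enqueue Vilnius → queue [Manila, Lagos, Quito, Seoul, Tokyo, Vilnius]
Visit Manila; enqueue Kyoto, Cairo → queue [Lagos, Quito, Seoul, Tokyo, Vilnius, Kyoto, Cairo]
Visit Lagos; enqueue Dubai, Riga → queue [Quito, Seoul, Tokyo, Vilnius, Kyoto, Cairo, Dubai, Riga]
Visit Quito; enqueue Doha → queue [Seoul, Tokyo, Vilnius, Kyoto, Cairo, Dubai, Riga, Doha]
Visit Seoul → queue [Tokyo, Vilnius, Kyoto, Cairo, Dubai, Riga, Doha]
Visit Tokyo → queue [Vilnius, Kyoto, Cairo, Dubai, Riga, Doha]
Visit Vilnius; enqueue Hanoi → queue [Kyoto, Cairo, Dubai, Riga, Doha, Hanoi]
Visit Kyoto → queue [Cairo, Dubai, Riga, Doha, Hanoi]
Visit Cairo; enqueue Milan → queue [Dubai, Riga, Doha, Hanoi, Milan]
Visit Dubai; enqueue Accra → queue [Riga, Doha, Hanoi, Milan, Accra]
Visit Riga → queue [Doha, Hanoi, Milan, Accra]
Visit Doha → queue [Hanoi, Milan, Accra]
Visit Hanoi → queue [Milan, Accra]
Visit Milan → queue [Accra]
Visit Accra → queue []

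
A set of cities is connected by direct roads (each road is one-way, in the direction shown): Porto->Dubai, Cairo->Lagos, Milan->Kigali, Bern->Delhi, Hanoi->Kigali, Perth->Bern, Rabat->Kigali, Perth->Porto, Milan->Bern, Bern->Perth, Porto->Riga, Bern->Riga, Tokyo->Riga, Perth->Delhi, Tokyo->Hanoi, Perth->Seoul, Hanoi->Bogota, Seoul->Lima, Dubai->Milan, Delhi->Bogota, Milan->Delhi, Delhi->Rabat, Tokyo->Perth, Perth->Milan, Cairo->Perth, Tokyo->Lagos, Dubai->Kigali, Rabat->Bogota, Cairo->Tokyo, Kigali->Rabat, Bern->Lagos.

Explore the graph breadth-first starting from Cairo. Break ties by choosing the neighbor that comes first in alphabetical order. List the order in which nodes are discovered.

Cairo, Lagos, Perth, Tokyo, Bern, Delhi, Milan, Porto, Seoul, Hanoi, Riga, Bogota, Rabat, Kigali, Dubai, Lima

Visit Cairo; enqueue Lagos, Perth, Tokyo → queue [Lagos, Perth, Tokyo]
Visit Lagos → queue [Perth, Tokyo]
Visit Perth; enqueue Bern, Delhi, Milan, Porto, Seoul → queue [Tokyo, Bern, Delhi, Milan, Porto, Seoul]
Visit Tokyo; enqueue Hanoi, Riga → queue [Bern, Delhi, Milan, Porto, Seoul, Hanoi, Riga]
Visit Bern → queue [Delhi, Milan, Porto, Seoul, Hanoi, Riga]
Visit Delhi; enqueue Bogota, Rabat → queue [Milan, Porto, Seoul, Hanoi, Riga, Bogota, Rabat]
Visit Milan; enqueue Kigali → queue [Porto, Seoul, Hanoi, Riga, Bogota, Rabat, Kigali]
Visit Porto; enqueue Dubai → queue [Seoul, Hanoi, Riga, Bogota, Rabat, Kigali, Dubai]
Visit Seoul; enqueue Lima → queue [Hanoi, Riga, Bogota, Rabat, Kigali, Dubai, Lima]
Visit Hanoi → queue [Riga, Bogota, Rabat, Kigali, Dubai, Lima]
Visit Riga → queue [Bogota, Rabat, Kigali, Dubai, Lima]
Visit Bogota → queue [Rabat, Kigali, Dubai, Lima]
Visit Rabat → queue [Kigali, Dubai, Lima]
Visit Kigali → queue [Dubai, Lima]
Visit Dubai → queue [Lima]
Visit Lima → queue []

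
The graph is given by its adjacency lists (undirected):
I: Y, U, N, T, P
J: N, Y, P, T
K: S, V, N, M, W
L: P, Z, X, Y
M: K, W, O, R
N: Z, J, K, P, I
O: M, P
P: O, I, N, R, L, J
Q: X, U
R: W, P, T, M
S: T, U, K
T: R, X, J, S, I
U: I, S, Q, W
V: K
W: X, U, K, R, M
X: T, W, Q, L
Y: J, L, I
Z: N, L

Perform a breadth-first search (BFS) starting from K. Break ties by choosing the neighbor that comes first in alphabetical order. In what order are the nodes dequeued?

Visit K; enqueue M, N, S, V, W → queue [M, N, S, V, W]
Visit M; enqueue O, R → queue [N, S, V, W, O, R]
Visit N; enqueue I, J, P, Z → queue [S, V, W, O, R, I, J, P, Z]
Visit S; enqueue T, U → queue [V, W, O, R, I, J, P, Z, T, U]
Visit V → queue [W, O, R, I, J, P, Z, T, U]
Visit W; enqueue X → queue [O, R, I, J, P, Z, T, U, X]
Visit O → queue [R, I, J, P, Z, T, U, X]
Visit R → queue [I, J, P, Z, T, U, X]
Visit I; enqueue Y → queue [J, P, Z, T, U, X, Y]
Visit J → queue [P, Z, T, U, X, Y]
Visit P; enqueue L → queue [Z, T, U, X, Y, L]
Visit Z → queue [T, U, X, Y, L]
Visit T → queue [U, X, Y, L]
Visit U; enqueue Q → queue [X, Y, L, Q]
Visit X → queue [Y, L, Q]
Visit Y → queue [L, Q]
Visit L → queue [Q]
Visit Q → queue []

K → M → N → S → V → W → O → R → I → J → P → Z → T → U → X → Y → L → Q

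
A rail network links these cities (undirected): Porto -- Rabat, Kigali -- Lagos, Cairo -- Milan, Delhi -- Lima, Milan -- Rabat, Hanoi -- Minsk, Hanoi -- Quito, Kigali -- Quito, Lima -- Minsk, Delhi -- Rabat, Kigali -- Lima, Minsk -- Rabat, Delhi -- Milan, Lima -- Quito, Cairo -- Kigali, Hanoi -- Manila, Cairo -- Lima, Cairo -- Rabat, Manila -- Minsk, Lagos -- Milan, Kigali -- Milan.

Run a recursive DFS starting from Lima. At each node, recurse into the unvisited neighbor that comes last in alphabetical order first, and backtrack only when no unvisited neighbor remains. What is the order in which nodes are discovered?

Visit Lima
Lima → Quito
Quito → Kigali
Kigali → Milan
Milan → Rabat
Rabat → Porto
Rabat → Minsk
Minsk → Manila
Manila → Hanoi
Rabat → Delhi
Rabat → Cairo
Milan → Lagos

Lima → Quito → Kigali → Milan → Rabat → Porto → Minsk → Manila → Hanoi → Delhi → Cairo → Lagos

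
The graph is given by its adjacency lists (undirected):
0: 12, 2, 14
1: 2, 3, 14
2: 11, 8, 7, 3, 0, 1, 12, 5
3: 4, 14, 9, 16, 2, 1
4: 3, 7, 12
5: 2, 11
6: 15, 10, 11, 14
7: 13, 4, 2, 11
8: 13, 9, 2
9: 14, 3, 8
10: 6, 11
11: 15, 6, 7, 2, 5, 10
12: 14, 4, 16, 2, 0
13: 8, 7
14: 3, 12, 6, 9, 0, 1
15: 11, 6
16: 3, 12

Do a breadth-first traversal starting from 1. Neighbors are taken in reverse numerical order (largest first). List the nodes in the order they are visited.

1, 14, 3, 2, 12, 9, 6, 0, 16, 4, 11, 8, 7, 5, 15, 10, 13

Visit 1; enqueue 14, 3, 2 → queue [14, 3, 2]
Visit 14; enqueue 12, 9, 6, 0 → queue [3, 2, 12, 9, 6, 0]
Visit 3; enqueue 16, 4 → queue [2, 12, 9, 6, 0, 16, 4]
Visit 2; enqueue 11, 8, 7, 5 → queue [12, 9, 6, 0, 16, 4, 11, 8, 7, 5]
Visit 12 → queue [9, 6, 0, 16, 4, 11, 8, 7, 5]
Visit 9 → queue [6, 0, 16, 4, 11, 8, 7, 5]
Visit 6; enqueue 15, 10 → queue [0, 16, 4, 11, 8, 7, 5, 15, 10]
Visit 0 → queue [16, 4, 11, 8, 7, 5, 15, 10]
Visit 16 → queue [4, 11, 8, 7, 5, 15, 10]
Visit 4 → queue [11, 8, 7, 5, 15, 10]
Visit 11 → queue [8, 7, 5, 15, 10]
Visit 8; enqueue 13 → queue [7, 5, 15, 10, 13]
Visit 7 → queue [5, 15, 10, 13]
Visit 5 → queue [15, 10, 13]
Visit 15 → queue [10, 13]
Visit 10 → queue [13]
Visit 13 → queue []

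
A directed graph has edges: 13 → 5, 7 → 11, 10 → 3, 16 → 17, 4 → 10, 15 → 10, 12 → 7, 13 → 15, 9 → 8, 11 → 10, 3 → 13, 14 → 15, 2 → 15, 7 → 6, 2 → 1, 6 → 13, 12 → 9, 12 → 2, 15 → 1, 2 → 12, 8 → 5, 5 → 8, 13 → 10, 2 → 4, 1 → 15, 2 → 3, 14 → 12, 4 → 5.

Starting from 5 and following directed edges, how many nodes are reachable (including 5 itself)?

BFS from 5 visits: 5, 8
Reachable nodes: 2 of 17 total.

2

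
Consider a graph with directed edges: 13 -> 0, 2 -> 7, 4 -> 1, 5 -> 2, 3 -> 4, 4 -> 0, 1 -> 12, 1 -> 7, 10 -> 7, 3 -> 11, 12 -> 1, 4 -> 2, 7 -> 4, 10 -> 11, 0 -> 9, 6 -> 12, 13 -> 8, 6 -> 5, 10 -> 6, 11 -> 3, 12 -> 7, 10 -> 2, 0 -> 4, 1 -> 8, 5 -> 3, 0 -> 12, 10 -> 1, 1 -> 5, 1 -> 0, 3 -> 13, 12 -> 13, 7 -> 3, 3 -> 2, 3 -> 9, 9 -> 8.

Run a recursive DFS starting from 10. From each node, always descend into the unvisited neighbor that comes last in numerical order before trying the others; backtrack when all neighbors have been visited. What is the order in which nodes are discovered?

Visit 10
10 → 11
11 → 3
3 → 13
13 → 8
13 → 0
0 → 12
12 → 7
7 → 4
4 → 2
4 → 1
1 → 5
0 → 9
10 → 6

10 11 3 13 8 0 12 7 4 2 1 5 9 6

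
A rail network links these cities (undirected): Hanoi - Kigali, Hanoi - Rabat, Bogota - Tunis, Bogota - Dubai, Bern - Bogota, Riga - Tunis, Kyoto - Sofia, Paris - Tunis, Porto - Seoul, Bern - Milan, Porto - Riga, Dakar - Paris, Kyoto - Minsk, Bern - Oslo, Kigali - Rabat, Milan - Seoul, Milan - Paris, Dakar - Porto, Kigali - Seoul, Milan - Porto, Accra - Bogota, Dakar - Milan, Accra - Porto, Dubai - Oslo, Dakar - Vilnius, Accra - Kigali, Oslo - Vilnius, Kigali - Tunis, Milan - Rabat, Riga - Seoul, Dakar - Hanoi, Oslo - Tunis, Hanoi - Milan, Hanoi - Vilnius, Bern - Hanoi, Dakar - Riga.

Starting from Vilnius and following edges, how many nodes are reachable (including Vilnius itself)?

16

BFS from Vilnius visits: Vilnius, Oslo, Hanoi, Dakar, Tunis, Dubai, Bern, Rabat, Milan, Kigali, Riga, Porto, Paris, Bogota, Seoul, Accra
Reachable nodes: 16 of 19 total.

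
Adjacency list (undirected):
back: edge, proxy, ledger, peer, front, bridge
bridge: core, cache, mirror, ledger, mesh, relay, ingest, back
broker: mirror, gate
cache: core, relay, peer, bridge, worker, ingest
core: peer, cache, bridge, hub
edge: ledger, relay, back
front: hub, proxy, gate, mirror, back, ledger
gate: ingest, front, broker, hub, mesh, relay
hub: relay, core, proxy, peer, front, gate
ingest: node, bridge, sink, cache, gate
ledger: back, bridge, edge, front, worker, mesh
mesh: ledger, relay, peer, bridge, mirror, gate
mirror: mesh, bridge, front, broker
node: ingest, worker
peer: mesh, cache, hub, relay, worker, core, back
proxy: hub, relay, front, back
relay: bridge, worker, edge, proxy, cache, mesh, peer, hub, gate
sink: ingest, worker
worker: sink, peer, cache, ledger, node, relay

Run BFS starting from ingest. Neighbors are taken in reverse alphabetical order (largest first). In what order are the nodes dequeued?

Visit ingest; enqueue sink, node, gate, cache, bridge → queue [sink, node, gate, cache, bridge]
Visit sink; enqueue worker → queue [node, gate, cache, bridge, worker]
Visit node → queue [gate, cache, bridge, worker]
Visit gate; enqueue relay, mesh, hub, front, broker → queue [cache, bridge, worker, relay, mesh, hub, front, broker]
Visit cache; enqueue peer, core → queue [bridge, worker, relay, mesh, hub, front, broker, peer, core]
Visit bridge; enqueue mirror, ledger, back → queue [worker, relay, mesh, hub, front, broker, peer, core, mirror, ledger, back]
Visit worker → queue [relay, mesh, hub, front, broker, peer, core, mirror, ledger, back]
Visit relay; enqueue proxy, edge → queue [mesh, hub, front, broker, peer, core, mirror, ledger, back, proxy, edge]
Visit mesh → queue [hub, front, broker, peer, core, mirror, ledger, back, proxy, edge]
Visit hub → queue [front, broker, peer, core, mirror, ledger, back, proxy, edge]
Visit front → queue [broker, peer, core, mirror, ledger, back, proxy, edge]
Visit broker → queue [peer, core, mirror, ledger, back, proxy, edge]
Visit peer → queue [core, mirror, ledger, back, proxy, edge]
Visit core → queue [mirror, ledger, back, proxy, edge]
Visit mirror → queue [ledger, back, proxy, edge]
Visit ledger → queue [back, proxy, edge]
Visit back → queue [proxy, edge]
Visit proxy → queue [edge]
Visit edge → queue []

ingest → sink → node → gate → cache → bridge → worker → relay → mesh → hub → front → broker → peer → core → mirror → ledger → back → proxy → edge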